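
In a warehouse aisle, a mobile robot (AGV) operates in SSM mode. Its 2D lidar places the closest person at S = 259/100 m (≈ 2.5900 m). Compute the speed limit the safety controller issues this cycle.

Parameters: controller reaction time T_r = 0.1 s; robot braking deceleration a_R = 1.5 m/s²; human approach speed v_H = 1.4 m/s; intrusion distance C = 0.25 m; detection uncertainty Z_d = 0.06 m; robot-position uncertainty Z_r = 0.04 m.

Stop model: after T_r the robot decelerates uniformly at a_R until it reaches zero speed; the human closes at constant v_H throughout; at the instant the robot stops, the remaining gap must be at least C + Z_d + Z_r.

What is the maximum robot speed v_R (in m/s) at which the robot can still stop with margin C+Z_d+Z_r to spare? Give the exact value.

v_R_max = 7/5 m/s = 1.4000 m/s

at the boundary: (1/3)·v² + (31/30)·v + (-21/10) = 0
  disc = (31/30)² − 4·(1/3)·(-21/10) = 3481/900 ; √disc = 59/30
  v_R = (−(31/30) + 59/30) / (2·(1/3)) = 7/5 m/s
check:
T_s = v_R/a_R = (7/5)/(3/2) = 0.9333 s
reaction-phase robot travel = 1.4000·0.1000 = 0.1400 m
robot covers 1.4000·0.9333 − ½·1.5000·0.9333² = 0.6533 m while stopping
human closes 1.4000·1.0333 = 1.4467 m
residual clearance needed = 0.2500+0.0600+0.0400 = 0.3500 m
sum ≈ 0.1400+0.6533+1.4467+0.3500 ≈ 2.5900 m = S ✓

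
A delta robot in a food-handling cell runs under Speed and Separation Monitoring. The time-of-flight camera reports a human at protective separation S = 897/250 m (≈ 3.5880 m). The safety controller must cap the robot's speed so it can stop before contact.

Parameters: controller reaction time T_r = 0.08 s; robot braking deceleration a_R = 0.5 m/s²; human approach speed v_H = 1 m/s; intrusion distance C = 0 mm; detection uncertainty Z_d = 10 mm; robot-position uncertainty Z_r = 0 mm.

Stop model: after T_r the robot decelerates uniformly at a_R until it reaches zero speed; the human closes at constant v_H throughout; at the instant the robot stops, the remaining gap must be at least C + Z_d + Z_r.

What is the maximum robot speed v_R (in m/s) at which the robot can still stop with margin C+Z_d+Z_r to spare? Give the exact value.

v_R_max = 11/10 m/s = 1.1000 m/s

at the boundary: (1)·v² + (52/25)·v + (-1749/500) = 0
  disc = (52/25)² − 4·(1)·(-1749/500) = 11449/625 ; √disc = 107/25
  v_R = (−(52/25) + 107/25) / (2·(1)) = 11/10 m/s
check:
braking lasts T_s = (11/10)/(1/2) = 2.2000 s
reaction-phase robot travel = 1.1000·0.0800 = 0.0880 m
robot under decel: 1.1000²/(2·0.5000) = 1.2100 m
human over T_r+T_s: 1.0000·(0.0800+2.2000) = 2.2800 m
margins: 0.0000+0.0100+0.0000 = 0.0100 m
sum ≈ 0.0880+1.2100+2.2800+0.0100 ≈ 3.5880 m = S ✓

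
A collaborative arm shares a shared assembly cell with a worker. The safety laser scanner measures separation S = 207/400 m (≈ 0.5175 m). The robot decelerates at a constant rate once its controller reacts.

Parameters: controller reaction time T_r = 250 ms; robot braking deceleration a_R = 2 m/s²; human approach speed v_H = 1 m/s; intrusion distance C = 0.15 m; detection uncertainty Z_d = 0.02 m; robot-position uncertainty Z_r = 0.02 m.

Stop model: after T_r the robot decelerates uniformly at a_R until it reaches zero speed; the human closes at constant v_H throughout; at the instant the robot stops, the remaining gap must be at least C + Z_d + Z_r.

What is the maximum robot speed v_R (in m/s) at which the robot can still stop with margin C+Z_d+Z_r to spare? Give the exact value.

quadratic (1/4)·v² + (3/4)·v + (-31/400) = 0
  disc = (3/4)² − 4·(1/4)·(-31/400) = 16/25 ; √disc = 4/5
  v_R = (−(3/4) + 4/5) / (2·(1/4)) = 1/10 m/s
check:
T_s = v_R/a_R = (1/10)/2 = 0.0500 s
reaction-phase robot travel = 0.1000·0.2500 = 0.0250 m
robot covers 0.1000·0.0500 − ½·2.0000·0.0500² = 0.0025 m while stopping
human over T_r+T_s: 1.0000·(0.2500+0.0500) = 0.3000 m
residual clearance needed = 0.1500+0.0200+0.0200 = 0.1900 m
sum ≈ 0.0250+0.0025+0.3000+0.1900 ≈ 0.5175 m = S ✓

v_R_max = 1/10 m/s = 0.1000 m/s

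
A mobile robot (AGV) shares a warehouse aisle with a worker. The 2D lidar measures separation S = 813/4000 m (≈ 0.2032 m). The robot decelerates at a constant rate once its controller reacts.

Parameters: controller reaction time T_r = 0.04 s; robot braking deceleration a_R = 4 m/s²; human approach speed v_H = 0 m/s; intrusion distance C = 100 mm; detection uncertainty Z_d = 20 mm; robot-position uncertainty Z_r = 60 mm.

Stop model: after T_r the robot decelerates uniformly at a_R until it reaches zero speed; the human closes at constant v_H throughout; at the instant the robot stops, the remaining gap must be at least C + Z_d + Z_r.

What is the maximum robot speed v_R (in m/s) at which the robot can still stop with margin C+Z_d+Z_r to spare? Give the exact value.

collect terms ⇒ (1/8)·v_R² + (1/25)·v_R + (-93/4000) = 0
  disc = (1/25)² − 4·(1/8)·(-93/4000) = 529/40000 ; √disc = 23/200
  v_R = (−(1/25) + 23/200) / (2·(1/8)) = 3/10 m/s
check:
T_s = v_R/a_R = (3/10)/4 = 0.0750 s
robot in T_r: 0.3000·0.0400 = 0.0120 m
robot under decel: 0.3000²/(2·4.0000) = 0.0112 m
human closes 0.0000·0.1150 = 0.0000 m
margins: 0.1000+0.0200+0.0600 = 0.1800 m
sum ≈ 0.0120+0.0112+0.0000+0.1800 ≈ 0.2032 m = S ✓

v_R_max = 3/10 m/s = 0.3000 m/s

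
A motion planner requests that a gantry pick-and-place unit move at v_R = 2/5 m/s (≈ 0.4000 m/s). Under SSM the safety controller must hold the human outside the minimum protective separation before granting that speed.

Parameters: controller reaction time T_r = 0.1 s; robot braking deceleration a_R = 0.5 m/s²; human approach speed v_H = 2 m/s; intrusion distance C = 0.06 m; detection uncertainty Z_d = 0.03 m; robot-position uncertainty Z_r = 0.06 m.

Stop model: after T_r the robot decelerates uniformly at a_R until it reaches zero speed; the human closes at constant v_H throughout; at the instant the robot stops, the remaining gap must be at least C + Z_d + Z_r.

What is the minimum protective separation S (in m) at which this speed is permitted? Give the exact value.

T_s = v_R/a_R = (2/5)/(1/2) = 0.8000 s
robot covers v_R·T_r = 0.4000·0.1000 = 0.0400 m before braking
robot under decel: 0.4000²/(2·0.5000) = 0.1600 m
human closes 2.0000·0.9000 = 1.8000 m
residual clearance needed = 0.0600+0.0300+0.0600 = 0.1500 m
S_min ≈ 0.0400+0.1600+1.8000+0.1500  ⇒  S_min = 43/20 m

S_min = 43/20 m = 2.1500 m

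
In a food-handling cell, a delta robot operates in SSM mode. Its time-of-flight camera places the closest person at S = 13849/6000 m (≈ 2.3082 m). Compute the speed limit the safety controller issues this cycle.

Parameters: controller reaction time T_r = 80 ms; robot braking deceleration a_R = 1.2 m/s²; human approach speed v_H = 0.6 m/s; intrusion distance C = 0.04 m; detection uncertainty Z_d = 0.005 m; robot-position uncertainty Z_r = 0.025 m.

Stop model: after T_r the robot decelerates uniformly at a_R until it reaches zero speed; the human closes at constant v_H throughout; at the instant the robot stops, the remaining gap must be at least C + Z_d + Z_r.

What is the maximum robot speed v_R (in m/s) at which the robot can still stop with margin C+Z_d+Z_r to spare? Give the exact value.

collect terms ⇒ (5/12)·v_R² + (29/50)·v_R + (-13141/6000) = 0
  disc = (29/50)² − 4·(5/12)·(-13141/6000) = 358801/90000 ; √disc = 599/300
  v_R = (−(29/50) + 599/300) / (2·(5/12)) = 17/10 m/s
check:
braking lasts T_s = (17/10)/(6/5) = 1.4167 s
robot in T_r: 1.7000·0.0800 = 0.1360 m
robot covers 1.7000·1.4167 − ½·1.2000·1.4167² = 1.2042 m while stopping
human over T_r+T_s: 0.6000·(0.0800+1.4167) = 0.8980 m
residual clearance needed = 0.0400+0.0050+0.0250 = 0.0700 m
sum ≈ 0.1360+1.2042+0.8980+0.0700 ≈ 2.3082 m = S ✓

v_R_max = 17/10 m/s = 1.7000 m/s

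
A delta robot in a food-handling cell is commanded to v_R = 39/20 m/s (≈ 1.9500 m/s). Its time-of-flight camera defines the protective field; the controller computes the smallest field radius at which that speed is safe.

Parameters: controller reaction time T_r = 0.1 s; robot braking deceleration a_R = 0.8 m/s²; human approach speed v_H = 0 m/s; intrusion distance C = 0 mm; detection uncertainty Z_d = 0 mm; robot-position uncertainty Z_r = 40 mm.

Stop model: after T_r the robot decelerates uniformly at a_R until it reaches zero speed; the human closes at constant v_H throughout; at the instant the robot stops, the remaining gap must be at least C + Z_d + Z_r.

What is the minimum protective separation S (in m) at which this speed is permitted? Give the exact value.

T_s = v_R/a_R = (39/20)/(4/5) = 2.4375 s
robot in T_r: 1.9500·0.1000 = 0.1950 m
robot under decel: 1.9500²/(2·0.8000) = 2.3766 m
human over T_r+T_s: 0.0000·(0.1000+2.4375) = 0.0000 m
residual clearance needed = 0.0000+0.0000+0.0400 = 0.0400 m
S_min ≈ 0.1950+2.3766+0.0000+0.0400  ⇒  S_min = 8357/3200 m

S_min = 8357/3200 m = 2.6116 m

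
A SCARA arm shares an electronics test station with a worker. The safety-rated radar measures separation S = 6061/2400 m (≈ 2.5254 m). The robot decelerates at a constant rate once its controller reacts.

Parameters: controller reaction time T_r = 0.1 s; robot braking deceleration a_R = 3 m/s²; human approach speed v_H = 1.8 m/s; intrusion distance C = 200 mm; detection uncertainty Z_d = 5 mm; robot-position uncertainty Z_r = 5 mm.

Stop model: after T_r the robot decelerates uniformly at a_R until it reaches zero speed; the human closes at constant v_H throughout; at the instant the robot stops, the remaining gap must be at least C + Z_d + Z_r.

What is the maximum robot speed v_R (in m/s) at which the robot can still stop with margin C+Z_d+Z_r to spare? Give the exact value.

collect terms ⇒ (1/6)·v_R² + (7/10)·v_R + (-205/96) = 0
  disc = (7/10)² − 4·(1/6)·(-205/96) = 6889/3600 ; √disc = 83/60
  v_R = (−(7/10) + 83/60) / (2·(1/6)) = 41/20 m/s
check:
T_s = v_R/a_R = (41/20)/3 = 0.6833 s
robot covers v_R·T_r = 2.0500·0.1000 = 0.2050 m before braking
robot under decel: 2.0500²/(2·3.0000) = 0.7004 m
human closes 1.8000·0.7833 = 1.4100 m
residual clearance needed = 0.2000+0.0050+0.0050 = 0.2100 m
sum ≈ 0.2050+0.7004+1.4100+0.2100 ≈ 2.5254 m = S ✓

v_R_max = 41/20 m/s = 2.0500 m/s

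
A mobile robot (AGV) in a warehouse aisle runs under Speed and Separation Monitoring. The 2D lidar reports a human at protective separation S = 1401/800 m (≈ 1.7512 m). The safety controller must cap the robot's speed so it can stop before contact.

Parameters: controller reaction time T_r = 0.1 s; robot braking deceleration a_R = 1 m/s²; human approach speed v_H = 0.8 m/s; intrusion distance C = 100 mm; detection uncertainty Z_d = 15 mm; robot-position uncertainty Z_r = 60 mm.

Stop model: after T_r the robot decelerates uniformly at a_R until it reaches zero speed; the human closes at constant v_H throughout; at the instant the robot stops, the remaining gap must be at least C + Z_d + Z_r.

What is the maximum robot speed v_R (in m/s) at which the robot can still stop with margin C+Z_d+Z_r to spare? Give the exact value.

v_R_max = 21/20 m/s = 1.0500 m/s

collect terms ⇒ (1/2)·v_R² + (9/10)·v_R + (-1197/800) = 0
  disc = (9/10)² − 4·(1/2)·(-1197/800) = 1521/400 ; √disc = 39/20
  v_R = (−(9/10) + 39/20) / (2·(1/2)) = 21/20 m/s
check:
braking lasts T_s = (21/20)/1 = 1.0500 s
robot covers v_R·T_r = 1.0500·0.1000 = 0.1050 m before braking
robot under decel: 1.0500²/(2·1.0000) = 0.5513 m
human closes 0.8000·1.1500 = 0.9200 m
C+Z_d+Z_r = 0.1000+0.0150+0.0600 = 0.1750 m
sum ≈ 0.1050+0.5513+0.9200+0.1750 ≈ 1.7512 m = S ✓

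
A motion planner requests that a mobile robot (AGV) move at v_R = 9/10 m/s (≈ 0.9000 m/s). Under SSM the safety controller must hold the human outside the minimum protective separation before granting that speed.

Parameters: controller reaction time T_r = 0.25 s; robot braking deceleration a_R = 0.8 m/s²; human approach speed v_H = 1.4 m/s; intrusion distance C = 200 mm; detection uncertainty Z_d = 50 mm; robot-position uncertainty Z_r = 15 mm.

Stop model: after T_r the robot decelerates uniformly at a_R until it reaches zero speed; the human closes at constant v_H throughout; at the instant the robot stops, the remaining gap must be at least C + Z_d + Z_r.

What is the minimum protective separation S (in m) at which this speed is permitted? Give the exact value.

T_s = v_R/a_R = (9/10)/(4/5) = 1.1250 s
reaction-phase robot travel = 0.9000·0.2500 = 0.2250 m
braking distance = 0.9000²/(2·0.8000) = 0.5062 m
human over T_r+T_s: 1.4000·(0.2500+1.1250) = 1.9250 m
C+Z_d+Z_r = 0.2000+0.0500+0.0150 = 0.2650 m
S_min ≈ 0.2250+0.5062+1.9250+0.2650  ⇒  S_min = 2337/800 m

S_min = 2337/800 m = 2.9213 m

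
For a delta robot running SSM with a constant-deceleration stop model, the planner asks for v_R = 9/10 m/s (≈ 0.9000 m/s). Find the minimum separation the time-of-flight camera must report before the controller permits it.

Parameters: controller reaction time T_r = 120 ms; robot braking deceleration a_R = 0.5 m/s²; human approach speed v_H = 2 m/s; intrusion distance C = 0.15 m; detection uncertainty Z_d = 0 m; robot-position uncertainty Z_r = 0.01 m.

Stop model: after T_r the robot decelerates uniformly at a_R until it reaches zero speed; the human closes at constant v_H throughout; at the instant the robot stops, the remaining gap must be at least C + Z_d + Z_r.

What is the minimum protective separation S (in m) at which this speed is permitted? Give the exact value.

S_min = 2459/500 m = 4.9180 m

stop time T_s = (9/10)/(1/2) = 1.8000 s
robot in T_r: 0.9000·0.1200 = 0.1080 m
robot under decel: 0.9000²/(2·0.5000) = 0.8100 m
person approaches 2.0000·(0.1200+1.8000) = 3.8400 m
margins: 0.1500+0.0000+0.0100 = 0.1600 m
S_min ≈ 0.1080+0.8100+3.8400+0.1600  ⇒  S_min = 2459/500 m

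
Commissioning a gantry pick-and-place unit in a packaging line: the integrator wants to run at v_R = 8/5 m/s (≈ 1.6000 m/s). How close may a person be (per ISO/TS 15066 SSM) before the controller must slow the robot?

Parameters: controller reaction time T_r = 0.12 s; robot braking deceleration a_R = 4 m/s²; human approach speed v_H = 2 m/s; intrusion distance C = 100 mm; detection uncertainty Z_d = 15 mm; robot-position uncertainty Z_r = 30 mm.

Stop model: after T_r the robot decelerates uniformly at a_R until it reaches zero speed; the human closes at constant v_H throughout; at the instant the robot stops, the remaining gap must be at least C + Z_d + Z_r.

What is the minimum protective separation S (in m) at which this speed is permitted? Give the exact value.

S_min = 1697/1000 m = 1.6970 m

T_s = v_R/a_R = (8/5)/4 = 0.4000 s
reaction-phase robot travel = 1.6000·0.1200 = 0.1920 m
robot under decel: 1.6000²/(2·4.0000) = 0.3200 m
human closes 2.0000·0.5200 = 1.0400 m
margins: 0.1000+0.0150+0.0300 = 0.1450 m
S_min ≈ 0.1920+0.3200+1.0400+0.1450  ⇒  S_min = 1697/1000 m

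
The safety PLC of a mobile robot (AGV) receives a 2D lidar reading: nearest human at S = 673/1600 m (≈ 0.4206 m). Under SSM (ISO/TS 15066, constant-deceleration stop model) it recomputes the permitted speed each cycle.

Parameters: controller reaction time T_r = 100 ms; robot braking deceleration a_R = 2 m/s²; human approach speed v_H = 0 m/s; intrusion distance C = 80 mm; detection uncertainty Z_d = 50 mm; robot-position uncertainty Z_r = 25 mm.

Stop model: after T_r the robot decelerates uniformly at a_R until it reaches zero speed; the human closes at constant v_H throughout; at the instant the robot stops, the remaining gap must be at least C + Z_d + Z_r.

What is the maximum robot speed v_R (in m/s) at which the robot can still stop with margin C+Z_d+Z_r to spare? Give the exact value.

at the boundary: (1/4)·v² + (1/10)·v + (-17/64) = 0
  disc = (1/10)² − 4·(1/4)·(-17/64) = 441/1600 ; √disc = 21/40
  v_R = (−(1/10) + 21/40) / (2·(1/4)) = 17/20 m/s
check:
stop time T_s = (17/20)/2 = 0.4250 s
robot in T_r: 0.8500·0.1000 = 0.0850 m
robot under decel: 0.8500²/(2·2.0000) = 0.1806 m
human closes 0.0000·0.5250 = 0.0000 m
residual clearance needed = 0.0800+0.0500+0.0250 = 0.1550 m
sum ≈ 0.0850+0.1806+0.0000+0.1550 ≈ 0.4206 m = S ✓

v_R_max = 17/20 m/s = 0.8500 m/s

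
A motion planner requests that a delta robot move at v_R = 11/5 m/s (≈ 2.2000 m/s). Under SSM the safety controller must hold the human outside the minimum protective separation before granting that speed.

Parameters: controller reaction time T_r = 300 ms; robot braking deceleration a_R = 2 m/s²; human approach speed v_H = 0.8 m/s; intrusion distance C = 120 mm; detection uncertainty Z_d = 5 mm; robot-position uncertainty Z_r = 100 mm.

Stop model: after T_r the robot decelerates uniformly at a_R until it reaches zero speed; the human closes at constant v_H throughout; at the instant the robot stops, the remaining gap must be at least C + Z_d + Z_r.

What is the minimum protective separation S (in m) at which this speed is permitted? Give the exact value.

stop time T_s = (11/5)/2 = 1.1000 s
robot in T_r: 2.2000·0.3000 = 0.6600 m
robot under decel: 2.2000²/(2·2.0000) = 1.2100 m
person approaches 0.8000·(0.3000+1.1000) = 1.1200 m
residual clearance needed = 0.1200+0.0050+0.1000 = 0.2250 m
S_min ≈ 0.6600+1.2100+1.1200+0.2250  ⇒  S_min = 643/200 m

S_min = 643/200 m = 3.2150 m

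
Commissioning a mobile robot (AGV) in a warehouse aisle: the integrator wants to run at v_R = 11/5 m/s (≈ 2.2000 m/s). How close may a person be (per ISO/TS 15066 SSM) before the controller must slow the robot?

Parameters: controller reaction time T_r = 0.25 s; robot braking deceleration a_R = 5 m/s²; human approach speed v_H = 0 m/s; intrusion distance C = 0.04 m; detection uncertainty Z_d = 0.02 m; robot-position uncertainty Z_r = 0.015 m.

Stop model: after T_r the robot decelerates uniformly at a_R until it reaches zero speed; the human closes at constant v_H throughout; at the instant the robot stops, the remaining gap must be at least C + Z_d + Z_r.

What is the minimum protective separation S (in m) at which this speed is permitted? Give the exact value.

S_min = 1109/1000 m = 1.1090 m

T_s = v_R/a_R = (11/5)/5 = 0.4400 s
reaction-phase robot travel = 2.2000·0.2500 = 0.5500 m
braking distance = 2.2000²/(2·5.0000) = 0.4840 m
human over T_r+T_s: 0.0000·(0.2500+0.4400) = 0.0000 m
residual clearance needed = 0.0400+0.0200+0.0150 = 0.0750 m
S_min ≈ 0.5500+0.4840+0.0000+0.0750  ⇒  S_min = 1109/1000 m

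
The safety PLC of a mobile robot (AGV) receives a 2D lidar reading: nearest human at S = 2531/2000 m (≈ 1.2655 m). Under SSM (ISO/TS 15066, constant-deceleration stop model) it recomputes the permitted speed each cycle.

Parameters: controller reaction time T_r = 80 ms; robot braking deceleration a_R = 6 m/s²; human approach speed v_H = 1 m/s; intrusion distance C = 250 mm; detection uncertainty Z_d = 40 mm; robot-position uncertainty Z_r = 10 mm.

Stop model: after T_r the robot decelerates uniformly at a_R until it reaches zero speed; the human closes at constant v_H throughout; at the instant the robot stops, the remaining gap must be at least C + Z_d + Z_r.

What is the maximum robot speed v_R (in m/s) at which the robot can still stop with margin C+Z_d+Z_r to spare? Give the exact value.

v_R_max = 21/10 m/s = 2.1000 m/s

collect terms ⇒ (1/12)·v_R² + (37/150)·v_R + (-1771/2000) = 0
  disc = (37/150)² − 4·(1/12)·(-1771/2000) = 32041/90000 ; √disc = 179/300
  v_R = (−(37/150) + 179/300) / (2·(1/12)) = 21/10 m/s
check:
stop time T_s = (21/10)/6 = 0.3500 s
robot in T_r: 2.1000·0.0800 = 0.1680 m
robot covers 2.1000·0.3500 − ½·6.0000·0.3500² = 0.3675 m while stopping
human closes 1.0000·0.4300 = 0.4300 m
C+Z_d+Z_r = 0.2500+0.0400+0.0100 = 0.3000 m
sum ≈ 0.1680+0.3675+0.4300+0.3000 ≈ 1.2655 m = S ✓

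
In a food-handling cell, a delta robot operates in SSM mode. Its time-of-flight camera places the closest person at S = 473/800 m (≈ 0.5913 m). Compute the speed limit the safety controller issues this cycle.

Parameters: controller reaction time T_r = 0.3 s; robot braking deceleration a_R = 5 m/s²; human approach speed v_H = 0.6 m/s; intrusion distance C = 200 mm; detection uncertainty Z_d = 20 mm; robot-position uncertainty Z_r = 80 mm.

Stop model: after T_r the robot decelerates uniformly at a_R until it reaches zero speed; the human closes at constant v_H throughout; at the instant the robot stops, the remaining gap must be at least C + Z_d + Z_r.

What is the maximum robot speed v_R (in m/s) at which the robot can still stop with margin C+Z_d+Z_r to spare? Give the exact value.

quadratic (1/10)·v² + (21/50)·v + (-89/800) = 0
  disc = (21/50)² − 4·(1/10)·(-89/800) = 2209/10000 ; √disc = 47/100
  v_R = (−(21/50) + 47/100) / (2·(1/10)) = 1/4 m/s
check:
braking lasts T_s = (1/4)/5 = 0.0500 s
robot in T_r: 0.2500·0.3000 = 0.0750 m
robot covers 0.2500·0.0500 − ½·5.0000·0.0500² = 0.0063 m while stopping
human closes 0.6000·0.3500 = 0.2100 m
margins: 0.2000+0.0200+0.0800 = 0.3000 m
sum ≈ 0.0750+0.0063+0.2100+0.3000 ≈ 0.5913 m = S ✓

v_R_max = 1/4 m/s = 0.2500 m/s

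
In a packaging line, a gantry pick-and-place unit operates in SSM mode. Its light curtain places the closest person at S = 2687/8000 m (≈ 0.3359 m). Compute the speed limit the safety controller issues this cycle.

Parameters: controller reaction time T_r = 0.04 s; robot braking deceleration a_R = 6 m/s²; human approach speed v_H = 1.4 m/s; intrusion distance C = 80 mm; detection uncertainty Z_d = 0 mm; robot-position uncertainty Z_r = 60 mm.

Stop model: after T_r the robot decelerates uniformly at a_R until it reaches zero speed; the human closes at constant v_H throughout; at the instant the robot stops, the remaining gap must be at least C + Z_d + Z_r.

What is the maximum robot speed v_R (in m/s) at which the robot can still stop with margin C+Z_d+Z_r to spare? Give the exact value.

at the boundary: (1/12)·v² + (41/150)·v + (-1119/8000) = 0
  disc = (41/150)² − 4·(1/12)·(-1119/8000) = 43681/360000 ; √disc = 209/600
  v_R = (−(41/150) + 209/600) / (2·(1/12)) = 9/20 m/s
check:
stop time T_s = (9/20)/6 = 0.0750 s
robot covers v_R·T_r = 0.4500·0.0400 = 0.0180 m before braking
robot covers 0.4500·0.0750 − ½·6.0000·0.0750² = 0.0169 m while stopping
person approaches 1.4000·(0.0400+0.0750) = 0.1610 m
margins: 0.0800+0.0000+0.0600 = 0.1400 m
sum ≈ 0.0180+0.0169+0.1610+0.1400 ≈ 0.3359 m = S ✓

v_R_max = 9/20 m/s = 0.4500 m/s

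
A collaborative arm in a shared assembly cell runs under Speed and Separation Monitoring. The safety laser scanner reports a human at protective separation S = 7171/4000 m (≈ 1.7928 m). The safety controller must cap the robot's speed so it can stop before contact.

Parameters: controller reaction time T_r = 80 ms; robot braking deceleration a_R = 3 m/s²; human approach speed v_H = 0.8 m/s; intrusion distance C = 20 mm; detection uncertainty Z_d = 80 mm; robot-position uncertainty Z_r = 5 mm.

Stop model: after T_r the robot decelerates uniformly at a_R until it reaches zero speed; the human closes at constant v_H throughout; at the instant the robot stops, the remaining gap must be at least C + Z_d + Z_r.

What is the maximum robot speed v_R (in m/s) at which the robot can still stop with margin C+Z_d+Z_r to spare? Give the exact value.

v_R_max = 9/4 m/s = 2.2500 m/s

collect terms ⇒ (1/6)·v_R² + (26/75)·v_R + (-1299/800) = 0
  disc = (26/75)² − 4·(1/6)·(-1299/800) = 108241/90000 ; √disc = 329/300
  v_R = (−(26/75) + 329/300) / (2·(1/6)) = 9/4 m/s
check:
T_s = v_R/a_R = (9/4)/3 = 0.7500 s
reaction-phase robot travel = 2.2500·0.0800 = 0.1800 m
braking distance = 2.2500²/(2·3.0000) = 0.8438 m
person approaches 0.8000·(0.0800+0.7500) = 0.6640 m
C+Z_d+Z_r = 0.0200+0.0800+0.0050 = 0.1050 m
sum ≈ 0.1800+0.8438+0.6640+0.1050 ≈ 1.7928 m = S ✓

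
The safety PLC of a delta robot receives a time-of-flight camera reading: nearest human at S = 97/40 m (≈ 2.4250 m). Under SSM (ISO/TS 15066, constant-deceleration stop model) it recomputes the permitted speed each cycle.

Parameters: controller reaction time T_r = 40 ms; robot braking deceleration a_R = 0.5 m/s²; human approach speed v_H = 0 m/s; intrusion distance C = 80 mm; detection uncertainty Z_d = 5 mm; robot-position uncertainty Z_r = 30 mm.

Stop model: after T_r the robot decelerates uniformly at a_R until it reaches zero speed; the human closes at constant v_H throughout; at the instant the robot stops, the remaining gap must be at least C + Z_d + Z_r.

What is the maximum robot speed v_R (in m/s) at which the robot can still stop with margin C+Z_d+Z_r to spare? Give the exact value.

collect terms ⇒ (1)·v_R² + (1/25)·v_R + (-231/100) = 0
  disc = (1/25)² − 4·(1)·(-231/100) = 5776/625 ; √disc = 76/25
  v_R = (−(1/25) + 76/25) / (2·(1)) = 3/2 m/s
check:
T_s = v_R/a_R = (3/2)/(1/2) = 3.0000 s
robot covers v_R·T_r = 1.5000·0.0400 = 0.0600 m before braking
robot under decel: 1.5000²/(2·0.5000) = 2.2500 m
human over T_r+T_s: 0.0000·(0.0400+3.0000) = 0.0000 m
margins: 0.0800+0.0050+0.0300 = 0.1150 m
sum ≈ 0.0600+2.2500+0.0000+0.1150 ≈ 2.4250 m = S ✓

v_R_max = 3/2 m/s = 1.5000 m/s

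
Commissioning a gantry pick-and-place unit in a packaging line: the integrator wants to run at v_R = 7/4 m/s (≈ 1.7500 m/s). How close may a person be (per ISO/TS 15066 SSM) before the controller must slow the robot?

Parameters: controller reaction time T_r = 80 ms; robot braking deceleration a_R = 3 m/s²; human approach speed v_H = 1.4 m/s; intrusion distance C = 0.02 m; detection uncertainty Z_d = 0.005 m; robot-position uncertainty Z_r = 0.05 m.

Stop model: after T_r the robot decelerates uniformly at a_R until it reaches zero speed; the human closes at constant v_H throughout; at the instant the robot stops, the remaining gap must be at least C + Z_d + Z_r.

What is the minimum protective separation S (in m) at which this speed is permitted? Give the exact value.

T_s = v_R/a_R = (7/4)/3 = 0.5833 s
reaction-phase robot travel = 1.7500·0.0800 = 0.1400 m
robot covers 1.7500·0.5833 − ½·3.0000·0.5833² = 0.5104 m while stopping
human over T_r+T_s: 1.4000·(0.0800+0.5833) = 0.9287 m
margins: 0.0200+0.0050+0.0500 = 0.0750 m
S_min ≈ 0.1400+0.5104+0.9287+0.0750  ⇒  S_min = 19849/12000 m

S_min = 19849/12000 m = 1.6541 m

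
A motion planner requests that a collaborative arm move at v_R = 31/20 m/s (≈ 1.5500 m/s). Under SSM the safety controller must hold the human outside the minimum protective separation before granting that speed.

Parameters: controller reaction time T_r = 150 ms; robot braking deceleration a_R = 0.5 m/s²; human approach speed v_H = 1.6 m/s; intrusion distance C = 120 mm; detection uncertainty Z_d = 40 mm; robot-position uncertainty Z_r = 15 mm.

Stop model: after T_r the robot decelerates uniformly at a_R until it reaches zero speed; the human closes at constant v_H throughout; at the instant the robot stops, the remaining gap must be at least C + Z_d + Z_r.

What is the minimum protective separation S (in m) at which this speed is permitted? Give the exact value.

T_s = v_R/a_R = (31/20)/(1/2) = 3.1000 s
reaction-phase robot travel = 1.5500·0.1500 = 0.2325 m
braking distance = 1.5500²/(2·0.5000) = 2.4025 m
person approaches 1.6000·(0.1500+3.1000) = 5.2000 m
residual clearance needed = 0.1200+0.0400+0.0150 = 0.1750 m
S_min ≈ 0.2325+2.4025+5.2000+0.1750  ⇒  S_min = 801/100 m

S_min = 801/100 m = 8.0100 m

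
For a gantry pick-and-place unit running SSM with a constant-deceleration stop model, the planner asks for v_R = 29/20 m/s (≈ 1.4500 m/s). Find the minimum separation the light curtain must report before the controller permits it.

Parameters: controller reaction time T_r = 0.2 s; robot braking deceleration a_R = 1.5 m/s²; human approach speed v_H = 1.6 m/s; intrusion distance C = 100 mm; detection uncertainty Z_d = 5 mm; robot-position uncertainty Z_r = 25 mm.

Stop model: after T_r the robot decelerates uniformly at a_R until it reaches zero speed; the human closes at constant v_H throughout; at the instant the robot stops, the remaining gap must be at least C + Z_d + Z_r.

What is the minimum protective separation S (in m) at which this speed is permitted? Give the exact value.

T_s = v_R/a_R = (29/20)/(3/2) = 0.9667 s
robot covers v_R·T_r = 1.4500·0.2000 = 0.2900 m before braking
robot under decel: 1.4500²/(2·1.5000) = 0.7008 m
human closes 1.6000·1.1667 = 1.8667 m
C+Z_d+Z_r = 0.1000+0.0050+0.0250 = 0.1300 m
S_min ≈ 0.2900+0.7008+1.8667+0.1300  ⇒  S_min = 239/80 m

S_min = 239/80 m = 2.9875 m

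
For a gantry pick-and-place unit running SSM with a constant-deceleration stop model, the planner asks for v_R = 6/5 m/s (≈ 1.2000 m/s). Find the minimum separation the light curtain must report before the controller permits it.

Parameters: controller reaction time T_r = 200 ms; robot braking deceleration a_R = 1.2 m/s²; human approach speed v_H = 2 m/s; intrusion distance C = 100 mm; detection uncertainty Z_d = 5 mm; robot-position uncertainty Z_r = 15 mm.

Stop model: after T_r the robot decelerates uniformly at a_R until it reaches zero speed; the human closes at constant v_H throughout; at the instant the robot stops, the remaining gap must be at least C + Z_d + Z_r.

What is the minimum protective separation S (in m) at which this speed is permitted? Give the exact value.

S_min = 84/25 m = 3.3600 m

braking lasts T_s = (6/5)/(6/5) = 1.0000 s
reaction-phase robot travel = 1.2000·0.2000 = 0.2400 m
braking distance = 1.2000²/(2·1.2000) = 0.6000 m
human over T_r+T_s: 2.0000·(0.2000+1.0000) = 2.4000 m
margins: 0.1000+0.0050+0.0150 = 0.1200 m
S_min ≈ 0.2400+0.6000+2.4000+0.1200  ⇒  S_min = 84/25 m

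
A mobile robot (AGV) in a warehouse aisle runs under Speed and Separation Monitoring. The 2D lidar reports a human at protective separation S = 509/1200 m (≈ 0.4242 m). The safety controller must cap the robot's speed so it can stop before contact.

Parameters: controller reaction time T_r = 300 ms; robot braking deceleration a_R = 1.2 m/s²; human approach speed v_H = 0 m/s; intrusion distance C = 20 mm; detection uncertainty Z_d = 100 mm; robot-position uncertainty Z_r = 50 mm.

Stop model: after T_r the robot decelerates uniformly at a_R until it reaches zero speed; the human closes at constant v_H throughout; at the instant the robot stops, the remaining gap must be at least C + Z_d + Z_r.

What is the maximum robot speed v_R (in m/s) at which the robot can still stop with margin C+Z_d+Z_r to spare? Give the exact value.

v_R_max = 1/2 m/s = 0.5000 m/s

quadratic (5/12)·v² + (3/10)·v + (-61/240) = 0
  disc = (3/10)² − 4·(5/12)·(-61/240) = 1849/3600 ; √disc = 43/60
  v_R = (−(3/10) + 43/60) / (2·(5/12)) = 1/2 m/s
check:
braking lasts T_s = (1/2)/(6/5) = 0.4167 s
reaction-phase robot travel = 0.5000·0.3000 = 0.1500 m
robot covers 0.5000·0.4167 − ½·1.2000·0.4167² = 0.1042 m while stopping
human closes 0.0000·0.7167 = 0.0000 m
margins: 0.0200+0.1000+0.0500 = 0.1700 m
sum ≈ 0.1500+0.1042+0.0000+0.1700 ≈ 0.4242 m = S ✓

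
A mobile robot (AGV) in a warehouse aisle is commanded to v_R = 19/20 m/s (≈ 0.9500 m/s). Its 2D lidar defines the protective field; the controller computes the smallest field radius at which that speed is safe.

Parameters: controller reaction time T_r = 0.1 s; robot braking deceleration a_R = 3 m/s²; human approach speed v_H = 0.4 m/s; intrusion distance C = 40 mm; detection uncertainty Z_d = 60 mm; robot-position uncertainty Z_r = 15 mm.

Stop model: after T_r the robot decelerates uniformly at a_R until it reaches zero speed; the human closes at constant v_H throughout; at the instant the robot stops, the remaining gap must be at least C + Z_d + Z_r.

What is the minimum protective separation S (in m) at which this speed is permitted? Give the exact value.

S_min = 253/480 m = 0.5271 m

T_s = v_R/a_R = (19/20)/3 = 0.3167 s
robot covers v_R·T_r = 0.9500·0.1000 = 0.0950 m before braking
robot covers 0.9500·0.3167 − ½·3.0000·0.3167² = 0.1504 m while stopping
human closes 0.4000·0.4167 = 0.1667 m
residual clearance needed = 0.0400+0.0600+0.0150 = 0.1150 m
S_min ≈ 0.0950+0.1504+0.1667+0.1150  ⇒  S_min = 253/480 m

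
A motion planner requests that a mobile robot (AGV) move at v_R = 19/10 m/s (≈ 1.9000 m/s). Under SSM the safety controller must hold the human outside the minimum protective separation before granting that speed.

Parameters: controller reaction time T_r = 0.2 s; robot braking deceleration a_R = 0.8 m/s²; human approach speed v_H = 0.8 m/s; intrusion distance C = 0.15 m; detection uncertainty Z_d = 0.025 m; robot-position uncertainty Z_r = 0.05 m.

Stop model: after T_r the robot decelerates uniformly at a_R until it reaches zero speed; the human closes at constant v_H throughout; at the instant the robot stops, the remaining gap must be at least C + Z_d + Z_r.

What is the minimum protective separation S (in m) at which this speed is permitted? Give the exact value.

S_min = 3937/800 m = 4.9212 m

braking lasts T_s = (19/10)/(4/5) = 2.3750 s
robot covers v_R·T_r = 1.9000·0.2000 = 0.3800 m before braking
robot under decel: 1.9000²/(2·0.8000) = 2.2563 m
person approaches 0.8000·(0.2000+2.3750) = 2.0600 m
margins: 0.1500+0.0250+0.0500 = 0.2250 m
S_min ≈ 0.3800+2.2563+2.0600+0.2250  ⇒  S_min = 3937/800 m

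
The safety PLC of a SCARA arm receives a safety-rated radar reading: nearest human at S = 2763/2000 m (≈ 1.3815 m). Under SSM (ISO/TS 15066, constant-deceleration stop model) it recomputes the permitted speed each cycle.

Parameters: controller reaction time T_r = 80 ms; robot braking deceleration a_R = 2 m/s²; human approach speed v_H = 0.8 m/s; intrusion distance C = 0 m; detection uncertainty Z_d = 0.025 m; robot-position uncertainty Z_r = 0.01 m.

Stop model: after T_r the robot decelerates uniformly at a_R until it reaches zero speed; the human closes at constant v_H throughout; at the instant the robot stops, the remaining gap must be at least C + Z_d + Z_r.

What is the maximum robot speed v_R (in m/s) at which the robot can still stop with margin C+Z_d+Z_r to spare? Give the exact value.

collect terms ⇒ (1/4)·v_R² + (12/25)·v_R + (-513/400) = 0
  disc = (12/25)² − 4·(1/4)·(-513/400) = 15129/10000 ; √disc = 123/100
  v_R = (−(12/25) + 123/100) / (2·(1/4)) = 3/2 m/s
check:
T_s = v_R/a_R = (3/2)/2 = 0.7500 s
robot covers v_R·T_r = 1.5000·0.0800 = 0.1200 m before braking
robot under decel: 1.5000²/(2·2.0000) = 0.5625 m
person approaches 0.8000·(0.0800+0.7500) = 0.6640 m
C+Z_d+Z_r = 0.0000+0.0250+0.0100 = 0.0350 m
sum ≈ 0.1200+0.5625+0.6640+0.0350 ≈ 1.3815 m = S ✓

v_R_max = 3/2 m/s = 1.5000 m/s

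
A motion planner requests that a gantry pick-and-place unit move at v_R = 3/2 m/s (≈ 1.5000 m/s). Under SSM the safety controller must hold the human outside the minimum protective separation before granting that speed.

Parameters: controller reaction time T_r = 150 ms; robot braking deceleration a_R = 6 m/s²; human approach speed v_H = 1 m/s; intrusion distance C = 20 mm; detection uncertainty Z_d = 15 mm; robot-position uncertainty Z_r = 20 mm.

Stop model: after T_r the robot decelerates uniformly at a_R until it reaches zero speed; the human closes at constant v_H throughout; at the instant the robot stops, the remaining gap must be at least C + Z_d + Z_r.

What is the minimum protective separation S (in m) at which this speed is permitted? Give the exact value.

S_min = 347/400 m = 0.8675 m

braking lasts T_s = (3/2)/6 = 0.2500 s
reaction-phase robot travel = 1.5000·0.1500 = 0.2250 m
robot under decel: 1.5000²/(2·6.0000) = 0.1875 m
human closes 1.0000·0.4000 = 0.4000 m
margins: 0.0200+0.0150+0.0200 = 0.0550 m
S_min ≈ 0.2250+0.1875+0.4000+0.0550  ⇒  S_min = 347/400 m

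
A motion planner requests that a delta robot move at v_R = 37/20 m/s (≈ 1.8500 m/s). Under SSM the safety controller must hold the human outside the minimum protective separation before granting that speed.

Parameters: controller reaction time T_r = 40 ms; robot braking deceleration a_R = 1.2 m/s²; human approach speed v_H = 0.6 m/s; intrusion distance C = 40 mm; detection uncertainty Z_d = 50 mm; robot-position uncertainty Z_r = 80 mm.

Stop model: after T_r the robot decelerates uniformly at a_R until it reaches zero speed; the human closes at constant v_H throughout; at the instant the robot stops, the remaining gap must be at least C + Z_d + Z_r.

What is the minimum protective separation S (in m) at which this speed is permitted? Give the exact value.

braking lasts T_s = (37/20)/(6/5) = 1.5417 s
robot in T_r: 1.8500·0.0400 = 0.0740 m
braking distance = 1.8500²/(2·1.2000) = 1.4260 m
human closes 0.6000·1.5817 = 0.9490 m
margins: 0.0400+0.0500+0.0800 = 0.1700 m
S_min ≈ 0.0740+1.4260+0.9490+0.1700  ⇒  S_min = 62857/24000 m

S_min = 62857/24000 m = 2.6190 m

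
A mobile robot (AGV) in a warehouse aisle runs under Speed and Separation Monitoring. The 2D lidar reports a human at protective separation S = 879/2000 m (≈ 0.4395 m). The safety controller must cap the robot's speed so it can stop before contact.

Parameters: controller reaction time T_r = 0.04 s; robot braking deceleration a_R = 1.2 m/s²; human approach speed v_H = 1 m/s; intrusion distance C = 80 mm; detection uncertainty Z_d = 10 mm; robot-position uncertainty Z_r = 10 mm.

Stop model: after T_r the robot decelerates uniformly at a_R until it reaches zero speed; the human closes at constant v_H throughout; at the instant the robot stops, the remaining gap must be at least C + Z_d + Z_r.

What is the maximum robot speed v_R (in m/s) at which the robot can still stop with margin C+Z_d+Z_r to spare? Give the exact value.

collect terms ⇒ (5/12)·v_R² + (131/150)·v_R + (-599/2000) = 0
  disc = (131/150)² − 4·(5/12)·(-599/2000) = 113569/90000 ; √disc = 337/300
  v_R = (−(131/150) + 337/300) / (2·(5/12)) = 3/10 m/s
check:
stop time T_s = (3/10)/(6/5) = 0.2500 s
reaction-phase robot travel = 0.3000·0.0400 = 0.0120 m
robot under decel: 0.3000²/(2·1.2000) = 0.0375 m
human over T_r+T_s: 1.0000·(0.0400+0.2500) = 0.2900 m
margins: 0.0800+0.0100+0.0100 = 0.1000 m
sum ≈ 0.0120+0.0375+0.2900+0.1000 ≈ 0.4395 m = S ✓

v_R_max = 3/10 m/s = 0.3000 m/s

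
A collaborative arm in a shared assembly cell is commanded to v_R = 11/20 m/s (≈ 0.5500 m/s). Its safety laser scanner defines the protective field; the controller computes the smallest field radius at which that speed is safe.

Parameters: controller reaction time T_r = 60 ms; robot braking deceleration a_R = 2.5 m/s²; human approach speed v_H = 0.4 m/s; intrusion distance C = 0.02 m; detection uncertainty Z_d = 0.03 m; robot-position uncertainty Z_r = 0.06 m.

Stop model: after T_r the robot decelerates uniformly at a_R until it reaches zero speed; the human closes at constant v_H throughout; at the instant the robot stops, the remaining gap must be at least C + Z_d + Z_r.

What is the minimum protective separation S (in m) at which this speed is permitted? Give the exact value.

S_min = 631/2000 m = 0.3155 m

braking lasts T_s = (11/20)/(5/2) = 0.2200 s
robot covers v_R·T_r = 0.5500·0.0600 = 0.0330 m before braking
braking distance = 0.5500²/(2·2.5000) = 0.0605 m
human over T_r+T_s: 0.4000·(0.0600+0.2200) = 0.1120 m
margins: 0.0200+0.0300+0.0600 = 0.1100 m
S_min ≈ 0.0330+0.0605+0.1120+0.1100  ⇒  S_min = 631/2000 m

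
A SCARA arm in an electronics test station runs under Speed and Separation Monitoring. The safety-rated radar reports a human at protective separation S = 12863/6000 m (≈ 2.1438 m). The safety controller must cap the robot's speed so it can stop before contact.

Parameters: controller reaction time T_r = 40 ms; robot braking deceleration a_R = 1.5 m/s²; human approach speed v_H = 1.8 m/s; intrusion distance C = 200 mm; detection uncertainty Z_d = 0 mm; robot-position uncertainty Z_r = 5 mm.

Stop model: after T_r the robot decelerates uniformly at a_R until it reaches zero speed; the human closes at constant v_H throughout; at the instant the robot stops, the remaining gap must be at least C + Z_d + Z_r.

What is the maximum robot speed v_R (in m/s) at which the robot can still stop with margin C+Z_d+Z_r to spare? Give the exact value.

quadratic (1/3)·v² + (31/25)·v + (-11201/6000) = 0
  disc = (31/25)² − 4·(1/3)·(-11201/6000) = 90601/22500 ; √disc = 301/150
  v_R = (−(31/25) + 301/150) / (2·(1/3)) = 23/20 m/s
check:
T_s = v_R/a_R = (23/20)/(3/2) = 0.7667 s
reaction-phase robot travel = 1.1500·0.0400 = 0.0460 m
braking distance = 1.1500²/(2·1.5000) = 0.4408 m
human closes 1.8000·0.8067 = 1.4520 m
margins: 0.2000+0.0000+0.0050 = 0.2050 m
sum ≈ 0.0460+0.4408+1.4520+0.2050 ≈ 2.1438 m = S ✓

v_R_max = 23/20 m/s = 1.1500 m/s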